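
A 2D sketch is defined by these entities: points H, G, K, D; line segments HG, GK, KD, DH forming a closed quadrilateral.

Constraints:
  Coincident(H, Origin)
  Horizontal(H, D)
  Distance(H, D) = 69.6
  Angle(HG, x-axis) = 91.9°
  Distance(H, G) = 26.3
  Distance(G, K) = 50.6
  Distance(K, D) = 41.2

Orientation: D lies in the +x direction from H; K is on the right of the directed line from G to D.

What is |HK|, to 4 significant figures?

33.39

Checks: |GK| = 50.60 ✓; |KD| = 41.20 ✓.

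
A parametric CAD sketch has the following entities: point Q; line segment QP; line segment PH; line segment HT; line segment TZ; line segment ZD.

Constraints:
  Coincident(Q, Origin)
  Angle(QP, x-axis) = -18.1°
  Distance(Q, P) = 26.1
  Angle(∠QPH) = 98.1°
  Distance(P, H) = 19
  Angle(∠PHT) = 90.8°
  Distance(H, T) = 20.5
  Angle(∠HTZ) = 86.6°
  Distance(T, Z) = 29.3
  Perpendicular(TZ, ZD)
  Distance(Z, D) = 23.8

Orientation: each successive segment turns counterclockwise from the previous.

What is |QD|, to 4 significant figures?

30.89

∠HTZ = 86.6° gives TZ at -113.6° from the x-axis; with |TZ| = 29.3, Z = (3.201, -8.603). The perpendicularity gives ZD at right angles to TZ, so ZD runs at -23.60°; with |ZD| = 23.8, D = (25.01, -18.13). Then |QD| = |D − Q| = 30.89.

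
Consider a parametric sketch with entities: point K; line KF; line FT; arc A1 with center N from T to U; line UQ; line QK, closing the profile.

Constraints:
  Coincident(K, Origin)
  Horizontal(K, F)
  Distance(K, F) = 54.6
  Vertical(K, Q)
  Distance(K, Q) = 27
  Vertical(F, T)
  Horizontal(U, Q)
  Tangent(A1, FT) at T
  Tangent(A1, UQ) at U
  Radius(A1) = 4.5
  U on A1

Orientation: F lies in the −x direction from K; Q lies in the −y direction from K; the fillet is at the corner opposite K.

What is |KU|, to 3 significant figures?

56.9

K is at the origin; KF is horizontal with |KF| = 54.6 and F on the −x side, so F = (-54.6, 0.00). K and Q share the same x with |KQ| = 27.0 and Q on the −y side, so Q = (0.00, -27.0). The virtual corner opposite K is at (-54.6, -27.0). Tangency of A1 to FT means the radius NT is perpendicular to FT and the tangent condition forces NU to be normal to UQ, with radius 4.5, so the center N sits 4.5 in from both sides at N = (-50.1, -22.5). That places the tangent points at T = (-54.6, -22.5) on FT and U = (-50.1, -27.0) on UQ. Then |KU| = |U − K| = 56.9.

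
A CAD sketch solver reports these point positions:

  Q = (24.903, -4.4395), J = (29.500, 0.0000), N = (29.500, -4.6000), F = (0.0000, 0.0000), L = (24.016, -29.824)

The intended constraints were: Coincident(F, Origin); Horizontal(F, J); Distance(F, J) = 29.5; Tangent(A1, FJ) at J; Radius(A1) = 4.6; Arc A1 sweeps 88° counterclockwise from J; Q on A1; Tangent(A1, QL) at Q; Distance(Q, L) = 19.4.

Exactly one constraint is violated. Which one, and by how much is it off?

Distance(Q, L) = 19.4 — off by 6.00.

F = (0.00, 0.00) ✓; F.y = 0.00, J.y = 0.00 ✓; |FJ| = 29.50 ✓; ∠(NJ, JF) = 90.00° ✓; |NJ| = 4.600 ✓; bearing(N→Q) − bearing(N→J) = 88.00° ✓; |NQ| = 4.600 ✓; ∠(NQ, QL) = 90.00° ✓; |QL| = 25.40 ✗.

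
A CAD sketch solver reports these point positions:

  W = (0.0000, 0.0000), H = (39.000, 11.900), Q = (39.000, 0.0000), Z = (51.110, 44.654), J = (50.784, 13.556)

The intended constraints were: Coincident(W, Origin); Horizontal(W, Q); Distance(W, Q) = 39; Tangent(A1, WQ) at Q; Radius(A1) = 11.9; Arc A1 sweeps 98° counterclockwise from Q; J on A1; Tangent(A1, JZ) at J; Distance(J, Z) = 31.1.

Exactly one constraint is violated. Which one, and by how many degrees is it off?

Tangent(A1, JZ) at J — off by 8.60°.

W = (0.00, 0.00) ✓; W.y = 0.00, Q.y = 0.00 ✓; |WQ| = 39.00 ✓; ∠(HQ, QW) = 90.00° ✓; |HQ| = 11.90 ✓; bearing(H→J) − bearing(H→Q) = 98.00° ✓; |HJ| = 11.90 ✓; ∠(HJ, JZ) = 98.60° ✗; |JZ| = 31.10 ✓.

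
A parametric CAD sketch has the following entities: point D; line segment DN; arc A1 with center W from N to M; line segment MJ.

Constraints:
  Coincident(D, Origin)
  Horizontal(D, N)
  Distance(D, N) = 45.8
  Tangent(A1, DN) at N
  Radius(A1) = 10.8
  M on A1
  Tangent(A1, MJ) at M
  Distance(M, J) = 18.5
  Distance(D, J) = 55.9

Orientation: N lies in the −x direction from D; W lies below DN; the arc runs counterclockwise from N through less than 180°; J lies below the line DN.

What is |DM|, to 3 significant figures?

57.5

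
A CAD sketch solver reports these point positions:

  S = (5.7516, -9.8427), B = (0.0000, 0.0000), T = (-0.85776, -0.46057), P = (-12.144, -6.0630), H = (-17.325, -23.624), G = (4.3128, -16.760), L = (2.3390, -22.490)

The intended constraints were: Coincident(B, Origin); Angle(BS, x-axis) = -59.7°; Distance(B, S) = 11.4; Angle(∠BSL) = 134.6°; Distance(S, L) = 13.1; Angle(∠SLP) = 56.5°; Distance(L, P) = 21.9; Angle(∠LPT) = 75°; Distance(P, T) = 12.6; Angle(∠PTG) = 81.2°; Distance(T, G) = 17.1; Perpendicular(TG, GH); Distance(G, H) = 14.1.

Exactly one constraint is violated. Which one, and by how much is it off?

Distance(G, H) = 14.1 — off by 8.60.

B = (0.00, 0.00) ✓; BS at -59.70° ✓; |BS| = 11.40 ✓; ∠BSL = 134.6° ✓; |SL| = 13.10 ✓; ∠SLP = 56.50° ✓; |LP| = 21.90 ✓; ∠LPT = 75.00° ✓; |PT| = 12.60 ✓; ∠PTG = 81.20° ✓; |TG| = 17.10 ✓; ∠(TG, GH) = 90.00° ✓; |GH| = 22.70 ✗.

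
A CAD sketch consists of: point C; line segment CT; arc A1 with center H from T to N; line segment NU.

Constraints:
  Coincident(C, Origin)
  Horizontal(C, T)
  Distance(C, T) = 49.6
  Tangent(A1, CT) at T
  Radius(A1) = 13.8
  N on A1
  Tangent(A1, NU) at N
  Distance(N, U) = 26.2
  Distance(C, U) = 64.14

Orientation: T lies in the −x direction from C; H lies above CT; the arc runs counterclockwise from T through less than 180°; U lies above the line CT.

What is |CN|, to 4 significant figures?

41.65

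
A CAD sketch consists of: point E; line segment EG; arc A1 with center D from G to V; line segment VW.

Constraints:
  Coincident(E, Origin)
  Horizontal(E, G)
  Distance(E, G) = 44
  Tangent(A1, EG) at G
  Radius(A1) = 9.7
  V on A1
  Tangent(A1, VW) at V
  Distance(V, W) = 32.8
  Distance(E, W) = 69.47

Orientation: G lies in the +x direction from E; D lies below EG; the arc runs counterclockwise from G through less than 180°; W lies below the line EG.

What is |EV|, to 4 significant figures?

39.28

E is at the origin; E and G share the same y with |EG| = 44.0 and G on the +x side, so G = (44.00, 0.000). Since A1 is tangent to EG there, DG ⟂ EG, so D = G + (0, -9.7) = (44.00, -9.700). Since DV ⟂ VW (tangency), |DW| = √(9.7² + 32.8²) = 34.20 regardless of where V sits on A1. So W lies on both circle(E, 69.47) and circle(D, 34.20); the below-EG intersection is W = (55.37, -41.96). V is the foot of the tangent from W: V = (36.14, -15.39).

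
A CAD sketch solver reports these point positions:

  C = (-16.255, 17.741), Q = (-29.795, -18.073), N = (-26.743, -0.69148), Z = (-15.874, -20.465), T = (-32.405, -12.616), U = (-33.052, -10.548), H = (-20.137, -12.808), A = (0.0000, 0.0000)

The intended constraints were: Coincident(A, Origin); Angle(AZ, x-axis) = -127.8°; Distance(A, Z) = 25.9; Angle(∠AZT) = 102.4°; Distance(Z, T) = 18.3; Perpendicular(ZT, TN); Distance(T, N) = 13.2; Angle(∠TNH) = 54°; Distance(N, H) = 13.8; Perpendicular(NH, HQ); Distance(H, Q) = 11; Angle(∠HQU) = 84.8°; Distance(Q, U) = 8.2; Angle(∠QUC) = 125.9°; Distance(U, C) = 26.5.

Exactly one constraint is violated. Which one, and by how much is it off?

Distance(U, C) = 26.5 — off by 6.40.

A = (0.00, 0.00) ✓; AZ at -127.8° ✓; |AZ| = 25.90 ✓; ∠AZT = 102.4° ✓; |ZT| = 18.30 ✓; ∠(ZT, TN) = 90.00° ✓; |TN| = 13.20 ✓; ∠TNH = 54.00° ✓; |NH| = 13.80 ✓; ∠(NH, HQ) = 90.00° ✓; |HQ| = 11.00 ✓; ∠HQU = 84.81° ✓; |QU| = 8.200 ✓; ∠QUC = 125.9° ✓; |UC| = 32.90 ✗.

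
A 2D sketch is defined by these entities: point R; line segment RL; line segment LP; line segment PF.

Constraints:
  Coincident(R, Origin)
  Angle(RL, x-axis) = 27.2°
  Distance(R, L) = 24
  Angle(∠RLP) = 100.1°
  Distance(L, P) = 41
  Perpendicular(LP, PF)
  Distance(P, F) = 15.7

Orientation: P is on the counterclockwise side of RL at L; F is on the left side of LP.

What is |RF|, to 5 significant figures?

45.899

∠RLP = 100.1°, so LP runs at 27.2° + (180° − 100.1°) = 107.10° from the x-axis; with |LP| = 41.0, P = L + 41.0·(cos 107.10°, sin 107.10°) = (9.2903, 50.158). LP ⟂ PF; with |PF| = 15.7 on the left of LP, F = P + 15.7·(-0.95579, -0.29404) = (-5.7156, 45.541). Then |RF| = |F − R| = 45.899.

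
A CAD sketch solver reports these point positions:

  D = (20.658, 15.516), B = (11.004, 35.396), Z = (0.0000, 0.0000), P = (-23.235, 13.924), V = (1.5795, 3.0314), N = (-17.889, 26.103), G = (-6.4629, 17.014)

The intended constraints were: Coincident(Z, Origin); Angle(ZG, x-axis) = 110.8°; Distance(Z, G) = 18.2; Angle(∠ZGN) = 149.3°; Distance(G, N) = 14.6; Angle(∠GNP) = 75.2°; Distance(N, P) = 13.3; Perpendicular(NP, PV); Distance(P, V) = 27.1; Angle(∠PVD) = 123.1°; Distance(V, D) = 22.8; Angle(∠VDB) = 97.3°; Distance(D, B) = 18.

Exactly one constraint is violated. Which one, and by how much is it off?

Distance(D, B) = 18 — off by 4.10.

Z = (0.00, 0.00) ✓; ZG at 110.8° ✓; |ZG| = 18.20 ✓; ∠ZGN = 149.3° ✓; |GN| = 14.60 ✓; ∠GNP = 75.20° ✓; |NP| = 13.30 ✓; ∠(NP, PV) = 90.00° ✓; |PV| = 27.10 ✓; ∠PVD = 123.1° ✓; |VD| = 22.80 ✓; ∠VDB = 97.30° ✓; |DB| = 22.10 ✗.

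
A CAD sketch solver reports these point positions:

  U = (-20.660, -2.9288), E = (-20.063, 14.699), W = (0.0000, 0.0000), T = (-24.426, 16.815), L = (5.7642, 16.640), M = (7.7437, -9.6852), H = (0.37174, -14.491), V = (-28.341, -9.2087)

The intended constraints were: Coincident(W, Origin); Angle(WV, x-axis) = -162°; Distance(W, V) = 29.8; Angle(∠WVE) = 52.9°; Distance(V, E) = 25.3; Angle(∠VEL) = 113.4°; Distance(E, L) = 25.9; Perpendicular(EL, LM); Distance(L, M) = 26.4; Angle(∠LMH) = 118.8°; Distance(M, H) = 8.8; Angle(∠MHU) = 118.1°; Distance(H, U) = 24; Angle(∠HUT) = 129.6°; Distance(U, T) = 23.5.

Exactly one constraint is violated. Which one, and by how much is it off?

Distance(U, T) = 23.5 — off by 3.40.

W = (0.00, 0.00) ✓; WV at -162.0° ✓; |WV| = 29.80 ✓; ∠WVE = 52.90° ✓; |VE| = 25.30 ✓; ∠VEL = 113.4° ✓; |EL| = 25.90 ✓; ∠(EL, LM) = 90.00° ✓; |LM| = 26.40 ✓; ∠LMH = 118.8° ✓; |MH| = 8.800 ✓; ∠MHU = 118.1° ✓; |HU| = 24.00 ✓; ∠HUT = 129.6° ✓; |UT| = 20.10 ✗.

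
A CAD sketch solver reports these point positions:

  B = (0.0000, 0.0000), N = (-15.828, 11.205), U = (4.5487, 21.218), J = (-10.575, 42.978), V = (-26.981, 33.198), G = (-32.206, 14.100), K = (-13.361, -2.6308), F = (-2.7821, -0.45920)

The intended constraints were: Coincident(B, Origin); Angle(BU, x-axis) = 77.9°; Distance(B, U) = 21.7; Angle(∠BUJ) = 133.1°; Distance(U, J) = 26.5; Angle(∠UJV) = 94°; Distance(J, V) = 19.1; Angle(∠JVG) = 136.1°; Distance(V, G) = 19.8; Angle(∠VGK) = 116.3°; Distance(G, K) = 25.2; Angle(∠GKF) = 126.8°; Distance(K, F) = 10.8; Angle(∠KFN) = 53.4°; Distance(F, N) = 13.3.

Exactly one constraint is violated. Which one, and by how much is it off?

Distance(F, N) = 13.3 — off by 4.20.

B = (0.00, 0.00) ✓; BU at 77.90° ✓; |BU| = 21.70 ✓; ∠BUJ = 133.1° ✓; |UJ| = 26.50 ✓; ∠UJV = 94.00° ✓; |JV| = 19.10 ✓; ∠JVG = 136.1° ✓; |VG| = 19.80 ✓; ∠VGK = 116.3° ✓; |GK| = 25.20 ✓; ∠GKF = 126.8° ✓; |KF| = 10.80 ✓; ∠KFN = 53.40° ✓; |FN| = 17.50 ✗.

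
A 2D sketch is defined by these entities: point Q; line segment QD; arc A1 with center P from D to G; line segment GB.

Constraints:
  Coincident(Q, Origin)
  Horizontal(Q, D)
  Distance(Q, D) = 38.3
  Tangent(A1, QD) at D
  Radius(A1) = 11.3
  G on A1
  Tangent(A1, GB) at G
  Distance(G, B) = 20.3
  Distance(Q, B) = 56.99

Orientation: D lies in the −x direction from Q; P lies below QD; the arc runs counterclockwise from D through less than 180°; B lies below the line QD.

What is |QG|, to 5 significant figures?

51.151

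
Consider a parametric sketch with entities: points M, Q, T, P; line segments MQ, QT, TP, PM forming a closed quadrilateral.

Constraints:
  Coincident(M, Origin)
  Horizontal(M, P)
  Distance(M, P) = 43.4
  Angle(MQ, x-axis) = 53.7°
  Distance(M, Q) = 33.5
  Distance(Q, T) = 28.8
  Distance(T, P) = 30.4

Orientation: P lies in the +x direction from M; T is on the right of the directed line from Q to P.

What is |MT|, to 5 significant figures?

13.053

Checks: |QT| = 28.80 ✓; |TP| = 30.40 ✓.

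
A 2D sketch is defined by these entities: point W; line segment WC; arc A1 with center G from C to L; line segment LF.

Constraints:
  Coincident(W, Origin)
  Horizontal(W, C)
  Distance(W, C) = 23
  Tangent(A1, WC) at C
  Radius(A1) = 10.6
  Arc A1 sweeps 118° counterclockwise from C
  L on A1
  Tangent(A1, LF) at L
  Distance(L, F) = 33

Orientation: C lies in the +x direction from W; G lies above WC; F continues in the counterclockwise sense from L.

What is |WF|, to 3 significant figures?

47.8

On A1, C sits at bearing -90° from G; a 118° counterclockwise sweep puts L at bearing 28°, so L = G + 10.6·(cos 28°, sin 28°) = (32.4, 15.6). A1 meets LF tangentially, so GL is at right angles to LF, so LF runs along (−sin 28°, cos 28°); with |LF| = 33.0, F = (16.9, 44.7). Then |WF| = |F − W| = 47.8.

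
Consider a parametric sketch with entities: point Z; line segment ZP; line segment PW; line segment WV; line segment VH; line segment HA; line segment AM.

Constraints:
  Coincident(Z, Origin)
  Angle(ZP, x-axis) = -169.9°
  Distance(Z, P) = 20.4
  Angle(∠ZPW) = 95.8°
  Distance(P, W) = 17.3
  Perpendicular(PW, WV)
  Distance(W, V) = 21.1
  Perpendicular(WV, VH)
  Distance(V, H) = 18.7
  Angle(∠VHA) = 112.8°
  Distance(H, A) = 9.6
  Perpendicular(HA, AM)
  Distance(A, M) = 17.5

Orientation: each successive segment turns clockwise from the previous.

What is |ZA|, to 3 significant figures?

8.61

WV is perpendicular to VH, so VH runs at -74.1°; with |VH| = 18.7, H = (0.592, 0.857). ∠VHA = 112.8° gives HA at -141° from the x-axis; with |HA| = 9.6, A = (-6.90, -5.15). Then |ZA| = |A − Z| = 8.61.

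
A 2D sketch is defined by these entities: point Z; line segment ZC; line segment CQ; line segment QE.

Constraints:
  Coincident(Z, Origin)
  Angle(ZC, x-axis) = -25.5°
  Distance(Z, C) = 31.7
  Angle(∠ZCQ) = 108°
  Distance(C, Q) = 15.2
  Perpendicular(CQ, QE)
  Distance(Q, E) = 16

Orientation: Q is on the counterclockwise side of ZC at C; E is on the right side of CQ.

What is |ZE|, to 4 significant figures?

52.48

Z is at the origin; ZC runs at -25.5° with length 31.7, so C = 31.7·(cos -25.5°, sin -25.5°) = (28.61, -13.65). ∠ZCQ = 108.0°, so CQ runs at -25.5° + (180° − 108.0°) = 46.50° from the x-axis; with |CQ| = 15.2, Q = C + 15.2·(cos 46.50°, sin 46.50°) = (39.07, -2.622). The perpendicularity gives QE at right angles to CQ; with |QE| = 16.0 on the right of CQ, E = Q + 16.0·(0.7254, -0.6884) = (50.68, -13.64). Then |ZE| = |E − Z| = 52.48.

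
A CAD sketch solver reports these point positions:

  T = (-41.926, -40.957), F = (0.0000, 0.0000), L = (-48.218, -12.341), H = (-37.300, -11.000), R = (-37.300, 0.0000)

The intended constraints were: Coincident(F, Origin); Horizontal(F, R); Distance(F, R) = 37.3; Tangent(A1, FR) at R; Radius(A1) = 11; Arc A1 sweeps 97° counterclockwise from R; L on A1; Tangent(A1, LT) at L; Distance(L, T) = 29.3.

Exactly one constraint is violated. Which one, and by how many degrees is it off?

Tangent(A1, LT) at L — off by 5.40°.

F = (0.00, 0.00) ✓; F.y = 0.00, R.y = 0.00 ✓; |FR| = 37.30 ✓; ∠(HR, RF) = 90.00° ✓; |HR| = 11.00 ✓; bearing(H→L) − bearing(H→R) = 97.00° ✓; |HL| = 11.00 ✓; ∠(HL, LT) = 84.60° ✗; |LT| = 29.30 ✓.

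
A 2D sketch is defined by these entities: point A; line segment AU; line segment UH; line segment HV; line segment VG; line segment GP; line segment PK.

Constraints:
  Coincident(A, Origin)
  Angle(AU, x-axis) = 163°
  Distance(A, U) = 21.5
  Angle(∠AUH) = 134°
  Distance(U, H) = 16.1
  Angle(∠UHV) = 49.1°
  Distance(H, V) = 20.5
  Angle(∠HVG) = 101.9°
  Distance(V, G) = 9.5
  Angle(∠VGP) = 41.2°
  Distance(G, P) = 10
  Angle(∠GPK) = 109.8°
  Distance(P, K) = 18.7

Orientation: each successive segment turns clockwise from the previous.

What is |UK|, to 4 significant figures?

28.36

A is at the origin; AU runs at 163.0° with length 21.5, so U = (-20.56, 6.286). ∠AUH = 134.0° gives UH at 117.0° from the x-axis; with |UH| = 16.1, H = (-27.87, 20.63). ∠UHV = 49.1° gives HV at -13.90° from the x-axis; with |HV| = 20.5, V = (-7.970, 15.71). ∠HVG = 101.9° gives VG at -92.00° from the x-axis; with |VG| = 9.5, G = (-8.302, 6.212). ∠VGP = 41.2° gives GP at 129.2° from the x-axis; with |GP| = 10.0, P = (-14.62, 13.96). ∠GPK = 109.8° gives PK at 59.00° from the x-axis; with |PK| = 18.7, K = (-4.991, 29.99). Then |UK| = |K − U| = 28.36.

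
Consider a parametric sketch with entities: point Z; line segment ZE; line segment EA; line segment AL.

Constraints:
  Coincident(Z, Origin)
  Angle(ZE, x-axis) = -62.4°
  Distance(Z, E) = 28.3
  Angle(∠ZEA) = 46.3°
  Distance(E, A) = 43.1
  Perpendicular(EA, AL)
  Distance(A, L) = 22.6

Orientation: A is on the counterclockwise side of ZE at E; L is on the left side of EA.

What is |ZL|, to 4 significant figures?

23.65

∠ZEA = 46.3°, so EA runs at -62.4° + (180° − 46.3°) = 71.30° from the x-axis; with |EA| = 43.1, A = E + 43.1·(cos 71.30°, sin 71.30°) = (26.93, 15.75). EA is perpendicular to AL; with |AL| = 22.6 on the left of EA, L = A + 22.6·(-0.9472, 0.3206) = (5.523, 22.99). Then |ZL| = |L − Z| = 23.65.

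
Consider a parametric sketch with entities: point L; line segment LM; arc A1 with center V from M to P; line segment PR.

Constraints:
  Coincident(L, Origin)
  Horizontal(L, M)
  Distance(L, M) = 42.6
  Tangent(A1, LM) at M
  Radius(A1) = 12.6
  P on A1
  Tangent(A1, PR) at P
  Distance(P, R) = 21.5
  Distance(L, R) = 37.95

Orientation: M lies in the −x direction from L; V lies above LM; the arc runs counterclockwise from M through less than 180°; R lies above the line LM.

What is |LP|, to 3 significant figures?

31.8

Checks: |VM| = 12.60 ✓; |VP| = 12.60 ✓; ∠(VP, PR) = 90.00° ✓; |PR| = 21.50 ✓; |LR| = 37.95 ✓.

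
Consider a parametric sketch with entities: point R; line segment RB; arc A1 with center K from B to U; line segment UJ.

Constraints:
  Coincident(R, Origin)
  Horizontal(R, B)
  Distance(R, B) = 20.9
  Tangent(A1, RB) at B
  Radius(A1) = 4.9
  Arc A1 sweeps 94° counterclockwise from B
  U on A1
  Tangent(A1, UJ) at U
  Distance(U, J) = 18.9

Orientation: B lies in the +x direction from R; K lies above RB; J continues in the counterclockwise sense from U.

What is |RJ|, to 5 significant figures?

34.342

R is at the origin; RB is horizontal with |RB| = 20.9 and B on the +x side, so B = (20.900, 0.0000). Since A1 is tangent to RB there, KB ⟂ RB, so K = B + (0, 4.9) = (20.900, 4.9000). On A1, B sits at bearing -90° from K; a 94° counterclockwise sweep puts U at bearing 4°, so U = K + 4.9·(cos 4°, sin 4°) = (25.788, 5.2418). Since A1 is tangent to UJ there, KU ⟂ UJ, so UJ runs along (−sin 4°, cos 4°); with |UJ| = 18.9, J = (24.470, 24.096). Then |RJ| = |J − R| = 34.342.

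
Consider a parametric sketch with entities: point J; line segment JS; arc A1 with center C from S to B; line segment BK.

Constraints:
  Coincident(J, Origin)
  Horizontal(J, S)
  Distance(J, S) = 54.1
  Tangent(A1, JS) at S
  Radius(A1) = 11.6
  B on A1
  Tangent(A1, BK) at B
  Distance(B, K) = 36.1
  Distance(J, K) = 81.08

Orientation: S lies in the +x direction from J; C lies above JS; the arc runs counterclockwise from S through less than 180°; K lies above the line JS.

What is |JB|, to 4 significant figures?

66.73

Checks: |CB| = 11.60 ✓; ∠(CB, BK) = 90.00° ✓; |BK| = 36.10 ✓; |JK| = 81.08 ✓.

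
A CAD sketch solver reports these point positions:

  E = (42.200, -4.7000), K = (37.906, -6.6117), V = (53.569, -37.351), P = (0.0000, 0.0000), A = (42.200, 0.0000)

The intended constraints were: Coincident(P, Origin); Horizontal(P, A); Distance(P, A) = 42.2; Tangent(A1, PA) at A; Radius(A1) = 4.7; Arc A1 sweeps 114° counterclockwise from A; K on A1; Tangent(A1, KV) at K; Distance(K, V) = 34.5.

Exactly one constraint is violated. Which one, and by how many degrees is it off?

Tangent(A1, KV) at K — off by 3.00°.

P = (0.00, 0.00) ✓; P.y = 0.00, A.y = 0.00 ✓; |PA| = 42.20 ✓; ∠(EA, AP) = 90.00° ✓; |EA| = 4.700 ✓; bearing(E→K) − bearing(E→A) = 114.0° ✓; |EK| = 4.700 ✓; ∠(EK, KV) = 87.00° ✗; |KV| = 34.50 ✓.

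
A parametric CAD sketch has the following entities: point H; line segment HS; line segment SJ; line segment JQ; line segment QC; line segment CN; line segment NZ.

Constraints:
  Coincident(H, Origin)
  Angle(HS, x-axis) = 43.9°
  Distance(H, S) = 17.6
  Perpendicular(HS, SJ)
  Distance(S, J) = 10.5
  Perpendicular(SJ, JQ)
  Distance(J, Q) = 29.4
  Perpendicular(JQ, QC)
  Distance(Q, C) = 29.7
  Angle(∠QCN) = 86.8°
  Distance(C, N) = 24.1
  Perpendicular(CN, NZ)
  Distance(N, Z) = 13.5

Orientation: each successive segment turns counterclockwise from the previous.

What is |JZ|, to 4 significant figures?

16.07

H is at the origin; HS runs at 43.9° with length 17.6, so S = (12.68, 12.20). HS ⟂ SJ, so SJ runs at 133.9°; with |SJ| = 10.5, J = (5.401, 19.77). The perpendicularity gives JQ at right angles to SJ, so JQ runs at -136.1°; with |JQ| = 29.4, Q = (-15.78, -0.6164). JQ ⟂ QC, so QC runs at -46.10°; with |QC| = 29.7, C = (4.811, -22.02). ∠QCN = 86.8° gives CN at 47.10° from the x-axis; with |CN| = 24.1, N = (21.22, -4.362). The perpendicularity gives NZ at right angles to CN, so NZ runs at 137.1°; with |NZ| = 13.5, Z = (11.33, 4.827). Then |JZ| = |Z − J| = 16.07.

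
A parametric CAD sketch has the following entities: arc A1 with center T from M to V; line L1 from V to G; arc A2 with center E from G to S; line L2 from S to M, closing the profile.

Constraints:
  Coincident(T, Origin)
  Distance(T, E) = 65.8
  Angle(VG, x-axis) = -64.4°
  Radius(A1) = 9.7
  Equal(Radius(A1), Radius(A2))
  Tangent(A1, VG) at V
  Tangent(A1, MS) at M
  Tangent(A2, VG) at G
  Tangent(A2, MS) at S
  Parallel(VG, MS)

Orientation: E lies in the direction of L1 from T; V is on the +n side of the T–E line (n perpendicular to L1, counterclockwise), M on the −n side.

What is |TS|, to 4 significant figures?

66.51

The slot axis is L1's direction at -64.4°, so u = (cos -64.4°, sin -64.4°) = (0.4321, -0.9018) and n = (−sin -64.4°, cos -64.4°) = (0.9018, 0.4321). T is at the origin and E lies 65.8 along u from T, so E = 65.8·u = (28.43, -59.34). Tangency of A1 to both parallel lines with radius 9.7 puts V and M at T ± 9.7·n: V = (8.748, 4.191), M = (-8.748, -4.191). Equal radii place G and S the same way about E: G = E + 9.7·n = (37.18, -55.15), S = E − 9.7·n = (19.68, -63.53). Then |TS| = |S − T| = 66.51.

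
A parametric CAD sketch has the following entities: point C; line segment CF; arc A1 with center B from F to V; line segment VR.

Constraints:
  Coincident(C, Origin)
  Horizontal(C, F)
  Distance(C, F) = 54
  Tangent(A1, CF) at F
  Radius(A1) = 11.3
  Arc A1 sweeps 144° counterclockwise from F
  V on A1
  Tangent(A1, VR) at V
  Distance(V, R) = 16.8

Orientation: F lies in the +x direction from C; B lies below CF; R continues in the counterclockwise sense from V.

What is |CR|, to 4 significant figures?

68.07

On A1, F sits at bearing 90° from B; a 144° counterclockwise sweep puts V at bearing 234°, so V = B + 11.3·(cos 234°, sin 234°) = (47.36, -20.44). A1 meets VR tangentially, so BV is at right angles to VR, so VR runs along (−sin 234°, cos 234°); with |VR| = 16.8, R = (60.95, -30.32). Then |CR| = |R − C| = 68.07.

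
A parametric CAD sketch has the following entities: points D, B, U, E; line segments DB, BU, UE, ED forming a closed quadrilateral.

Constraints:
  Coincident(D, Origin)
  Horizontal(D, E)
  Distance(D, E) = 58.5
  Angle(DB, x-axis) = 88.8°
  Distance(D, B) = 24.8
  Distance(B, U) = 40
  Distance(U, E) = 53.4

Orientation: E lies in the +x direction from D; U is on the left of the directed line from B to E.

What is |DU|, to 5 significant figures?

57.991

Checks: |BU| = 40.00 ✓; |UE| = 53.40 ✓.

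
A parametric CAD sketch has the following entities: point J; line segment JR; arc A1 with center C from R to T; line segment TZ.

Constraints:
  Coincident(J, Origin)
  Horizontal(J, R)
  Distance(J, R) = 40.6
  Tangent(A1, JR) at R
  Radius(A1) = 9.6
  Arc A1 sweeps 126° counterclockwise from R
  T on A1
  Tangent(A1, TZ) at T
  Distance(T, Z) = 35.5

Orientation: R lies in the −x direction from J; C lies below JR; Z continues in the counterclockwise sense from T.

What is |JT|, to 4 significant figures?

50.71

A1 meets JR tangentially, so CR is at right angles to JR, so C = R + (0, -9.6) = (-40.60, -9.600). On A1, R sits at bearing 90° from C; a 126° counterclockwise sweep puts T at bearing 216°, so T = C + 9.6·(cos 216°, sin 216°) = (-48.37, -15.24). Then |JT| = |T − J| = 50.71.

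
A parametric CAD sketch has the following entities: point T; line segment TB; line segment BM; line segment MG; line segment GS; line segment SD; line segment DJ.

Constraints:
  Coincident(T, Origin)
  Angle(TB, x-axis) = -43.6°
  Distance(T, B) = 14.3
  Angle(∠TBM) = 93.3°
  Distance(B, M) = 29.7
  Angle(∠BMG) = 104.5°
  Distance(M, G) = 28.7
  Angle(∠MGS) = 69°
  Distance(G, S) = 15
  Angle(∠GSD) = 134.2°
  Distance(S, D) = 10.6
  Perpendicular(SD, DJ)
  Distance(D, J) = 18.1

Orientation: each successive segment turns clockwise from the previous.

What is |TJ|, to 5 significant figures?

31.583

T is at the origin; TB runs at -43.6° with length 14.3, so B = (10.356, -9.8616). ∠TBM = 93.3° gives BM at -130.30° from the x-axis; with |BM| = 29.7, M = (-8.8540, -32.513). ∠BMG = 104.5° gives MG at 154.20° from the x-axis; with |MG| = 28.7, G = (-34.693, -20.022). ∠MGS = 69.0° gives GS at 43.200° from the x-axis; with |GS| = 15.0, S = (-23.759, -9.7535). ∠GSD = 134.2° gives SD at -2.6000° from the x-axis; with |SD| = 10.6, D = (-13.170, -10.234). The perpendicularity gives DJ at right angles to SD, so DJ runs at -92.600°; with |DJ| = 18.1, J = (-13.991, -28.316). Then |TJ| = |J − T| = 31.583.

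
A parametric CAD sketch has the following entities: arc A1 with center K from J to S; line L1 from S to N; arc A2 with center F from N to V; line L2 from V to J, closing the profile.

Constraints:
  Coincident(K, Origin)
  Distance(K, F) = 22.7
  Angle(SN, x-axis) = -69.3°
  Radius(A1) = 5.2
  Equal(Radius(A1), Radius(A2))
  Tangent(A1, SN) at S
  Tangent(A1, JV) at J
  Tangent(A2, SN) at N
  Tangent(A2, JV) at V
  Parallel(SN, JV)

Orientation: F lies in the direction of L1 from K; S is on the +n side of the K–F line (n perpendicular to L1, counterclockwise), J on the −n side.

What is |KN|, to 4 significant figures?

23.29

The slot axis is L1's direction at -69.3°, so u = (cos -69.3°, sin -69.3°) = (0.3535, -0.9354) and n = (−sin -69.3°, cos -69.3°) = (0.9354, 0.3535). K is at the origin and F lies 22.7 along u from K, so F = 22.7·u = (8.024, -21.23). Tangency of A1 to both parallel lines with radius 5.2 puts S and J at K ± 5.2·n: S = (4.864, 1.838), J = (-4.864, -1.838). Equal radii place N and V the same way about F: N = F + 5.2·n = (12.89, -19.40), V = F − 5.2·n = (3.160, -23.07). Then |KN| = |N − K| = 23.29.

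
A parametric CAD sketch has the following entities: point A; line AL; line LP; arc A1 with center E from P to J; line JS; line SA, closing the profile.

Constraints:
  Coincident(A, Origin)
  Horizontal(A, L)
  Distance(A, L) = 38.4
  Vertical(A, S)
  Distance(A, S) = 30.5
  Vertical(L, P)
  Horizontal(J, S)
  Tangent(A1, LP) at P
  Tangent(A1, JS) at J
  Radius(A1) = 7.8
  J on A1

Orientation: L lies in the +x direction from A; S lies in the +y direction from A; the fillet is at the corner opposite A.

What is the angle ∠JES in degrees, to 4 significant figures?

75.70°

A is at the origin; AL is horizontal with |AL| = 38.4 and L on the +x side, so L = (38.40, 0.000). AS is vertical with |AS| = 30.5 and S on the +y side, so S = (0.000, 30.50). The virtual corner opposite A is at (38.40, 30.50). A1 meets LP tangentially, so EP is at right angles to LP and the tangent condition forces EJ to be normal to JS, with radius 7.8, so the center E sits 7.8 in from both sides at E = (30.60, 22.70). That places the tangent points at P = (38.40, 22.70) on LP and J = (30.60, 30.50) on JS. Then cos ∠JES = EJ·ES / (|EJ||ES|), giving 75.70°.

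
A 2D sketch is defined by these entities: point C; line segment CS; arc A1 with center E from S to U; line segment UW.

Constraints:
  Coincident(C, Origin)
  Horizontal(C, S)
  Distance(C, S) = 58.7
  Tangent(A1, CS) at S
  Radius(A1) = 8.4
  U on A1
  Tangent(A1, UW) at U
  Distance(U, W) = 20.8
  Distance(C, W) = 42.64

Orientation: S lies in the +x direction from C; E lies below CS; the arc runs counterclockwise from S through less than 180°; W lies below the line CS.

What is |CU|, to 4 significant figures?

52.53

Checks: |EU| = 8.400 ✓; ∠(EU, UW) = 90.00° ✓; |UW| = 20.80 ✓; |CW| = 42.64 ✓.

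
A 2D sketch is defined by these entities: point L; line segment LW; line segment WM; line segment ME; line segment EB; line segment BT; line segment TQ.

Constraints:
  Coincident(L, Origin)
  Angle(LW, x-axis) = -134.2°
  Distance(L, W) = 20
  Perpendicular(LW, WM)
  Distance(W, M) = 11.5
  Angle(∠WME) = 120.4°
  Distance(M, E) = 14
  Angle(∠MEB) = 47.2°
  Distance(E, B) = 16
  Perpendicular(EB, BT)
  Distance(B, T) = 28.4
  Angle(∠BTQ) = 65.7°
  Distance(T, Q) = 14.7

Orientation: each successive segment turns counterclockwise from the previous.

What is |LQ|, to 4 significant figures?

36.79

The perpendicularity gives BT at right angles to EB, so BT runs at -121.8°; with |BT| = 28.4, T = (-20.77, -34.34). ∠BTQ = 65.7° gives TQ at -7.500° from the x-axis; with |TQ| = 14.7, Q = (-6.191, -36.26). Then |LQ| = |Q − L| = 36.79.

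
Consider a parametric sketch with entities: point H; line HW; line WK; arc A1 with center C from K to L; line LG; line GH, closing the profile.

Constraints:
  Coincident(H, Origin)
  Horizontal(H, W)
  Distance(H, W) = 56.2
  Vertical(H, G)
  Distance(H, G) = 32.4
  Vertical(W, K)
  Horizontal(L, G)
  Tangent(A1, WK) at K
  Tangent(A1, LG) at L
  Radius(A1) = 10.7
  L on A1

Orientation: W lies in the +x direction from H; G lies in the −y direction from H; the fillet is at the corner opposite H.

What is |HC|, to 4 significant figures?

50.41

HG is vertical with |HG| = 32.4 and G on the −y side, so G = (0.000, -32.40). The virtual corner opposite H is at (56.20, -32.40). The tangent condition forces CK to be normal to WK and A1 meets LG tangentially, so CL is at right angles to LG, with radius 10.7, so the center C sits 10.7 in from both sides at C = (45.50, -21.70). Then |HC| = |C − H| = 50.41.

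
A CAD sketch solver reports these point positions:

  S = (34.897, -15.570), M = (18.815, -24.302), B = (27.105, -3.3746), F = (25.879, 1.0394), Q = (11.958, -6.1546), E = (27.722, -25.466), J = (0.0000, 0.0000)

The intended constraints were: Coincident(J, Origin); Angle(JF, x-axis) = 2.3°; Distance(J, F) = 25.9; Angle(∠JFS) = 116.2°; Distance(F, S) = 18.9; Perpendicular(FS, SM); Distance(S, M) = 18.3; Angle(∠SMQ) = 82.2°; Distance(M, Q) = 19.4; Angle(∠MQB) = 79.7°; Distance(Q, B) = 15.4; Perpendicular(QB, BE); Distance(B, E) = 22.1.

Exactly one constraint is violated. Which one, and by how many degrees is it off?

Perpendicular(QB, BE) — off by 8.80°.

J = (0.00, 0.00) ✓; JF at 2.300° ✓; |JF| = 25.90 ✓; ∠JFS = 116.2° ✓; |FS| = 18.90 ✓; ∠(FS, SM) = 90.00° ✓; |SM| = 18.30 ✓; ∠SMQ = 82.20° ✓; |MQ| = 19.40 ✓; ∠MQB = 79.70° ✓; |QB| = 15.40 ✓; ∠(QB, BE) = 98.80° ✗; |BE| = 22.10 ✓.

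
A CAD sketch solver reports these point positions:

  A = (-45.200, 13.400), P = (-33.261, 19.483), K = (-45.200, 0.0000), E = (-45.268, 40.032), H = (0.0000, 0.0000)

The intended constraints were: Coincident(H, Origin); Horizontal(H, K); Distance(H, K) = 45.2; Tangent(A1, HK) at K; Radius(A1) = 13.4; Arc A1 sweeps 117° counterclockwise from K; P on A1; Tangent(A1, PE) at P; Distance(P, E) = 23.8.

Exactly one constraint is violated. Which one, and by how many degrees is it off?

Tangent(A1, PE) at P — off by 3.30°.

H = (0.00, 0.00) ✓; H.y = 0.00, K.y = 0.00 ✓; |HK| = 45.20 ✓; ∠(AK, KH) = 90.00° ✓; |AK| = 13.40 ✓; bearing(A→P) − bearing(A→K) = 117.0° ✓; |AP| = 13.40 ✓; ∠(AP, PE) = 86.70° ✗; |PE| = 23.80 ✓.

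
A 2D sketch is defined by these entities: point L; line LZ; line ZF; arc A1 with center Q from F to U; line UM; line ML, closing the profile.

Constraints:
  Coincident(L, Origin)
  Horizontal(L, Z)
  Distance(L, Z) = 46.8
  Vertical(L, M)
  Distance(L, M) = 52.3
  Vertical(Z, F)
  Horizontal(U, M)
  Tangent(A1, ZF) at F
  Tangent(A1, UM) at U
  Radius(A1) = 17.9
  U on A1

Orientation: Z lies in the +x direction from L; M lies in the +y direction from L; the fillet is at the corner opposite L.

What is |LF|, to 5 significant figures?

58.083

The virtual corner opposite L is at (46.800, 52.300). Since A1 is tangent to ZF there, QF ⟂ ZF and the tangent condition forces QU to be normal to UM, with radius 17.9, so the center Q sits 17.9 in from both sides at Q = (28.900, 34.400). That places the tangent points at F = (46.800, 34.400) on ZF and U = (28.900, 52.300) on UM. Then |LF| = |F − L| = 58.083.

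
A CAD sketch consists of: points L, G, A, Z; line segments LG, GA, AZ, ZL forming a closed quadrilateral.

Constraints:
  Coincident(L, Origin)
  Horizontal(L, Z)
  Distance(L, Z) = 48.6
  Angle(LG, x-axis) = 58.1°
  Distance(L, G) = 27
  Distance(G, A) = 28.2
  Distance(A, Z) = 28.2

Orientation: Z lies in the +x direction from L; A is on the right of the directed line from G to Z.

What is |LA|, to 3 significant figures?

21.3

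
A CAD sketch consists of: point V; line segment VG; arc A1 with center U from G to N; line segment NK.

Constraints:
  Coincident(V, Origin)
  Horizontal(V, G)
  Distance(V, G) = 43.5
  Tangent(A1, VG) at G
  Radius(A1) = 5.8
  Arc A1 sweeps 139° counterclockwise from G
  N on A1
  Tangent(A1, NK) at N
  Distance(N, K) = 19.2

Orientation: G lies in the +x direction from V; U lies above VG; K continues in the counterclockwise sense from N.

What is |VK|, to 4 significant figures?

39.94

V is at the origin; V and G share the same y with |VG| = 43.5 and G on the +x side, so G = (43.50, 0.000). Tangency of A1 to VG means the radius UG is perpendicular to VG, so U = G + (0, 5.8) = (43.50, 5.800). On A1, G sits at bearing -90° from U; a 139° counterclockwise sweep puts N at bearing 49°, so N = U + 5.8·(cos 49°, sin 49°) = (47.31, 10.18). The tangent condition forces UN to be normal to NK, so NK runs along (−sin 49°, cos 49°); with |NK| = 19.2, K = (32.81, 22.77). Then |VK| = |K − V| = 39.94.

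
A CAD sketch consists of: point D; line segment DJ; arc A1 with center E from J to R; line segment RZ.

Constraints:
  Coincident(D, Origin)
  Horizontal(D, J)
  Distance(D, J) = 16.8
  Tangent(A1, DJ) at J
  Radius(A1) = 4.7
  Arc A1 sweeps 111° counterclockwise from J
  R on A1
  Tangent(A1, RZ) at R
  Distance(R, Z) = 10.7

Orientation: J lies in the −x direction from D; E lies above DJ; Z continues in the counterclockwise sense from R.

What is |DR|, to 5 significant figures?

13.958

A1 meets DJ tangentially, so EJ is at right angles to DJ, so E = J + (0, 4.7) = (-16.800, 4.7000). On A1, J sits at bearing -90° from E; a 111° counterclockwise sweep puts R at bearing 21°, so R = E + 4.7·(cos 21°, sin 21°) = (-12.412, 6.3843). Then |DR| = |R − D| = 13.958.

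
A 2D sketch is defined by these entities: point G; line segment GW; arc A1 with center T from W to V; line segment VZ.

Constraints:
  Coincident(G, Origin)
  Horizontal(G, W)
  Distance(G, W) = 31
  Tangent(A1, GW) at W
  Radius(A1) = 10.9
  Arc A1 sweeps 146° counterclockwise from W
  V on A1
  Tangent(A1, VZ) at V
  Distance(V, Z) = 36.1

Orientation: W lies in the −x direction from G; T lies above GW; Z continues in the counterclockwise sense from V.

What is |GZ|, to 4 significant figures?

67.95

G is at the origin; GW is horizontal with |GW| = 31.0 and W on the −x side, so W = (-31.00, 0.000). Tangency of A1 to GW means the radius TW is perpendicular to GW, so T = W + (0, 10.9) = (-31.00, 10.90). On A1, W sits at bearing -90° from T; a 146° counterclockwise sweep puts V at bearing 56°, so V = T + 10.9·(cos 56°, sin 56°) = (-24.90, 19.94). Tangency of A1 to VZ means the radius TV is perpendicular to VZ, so VZ runs along (−sin 56°, cos 56°); with |VZ| = 36.1, Z = (-54.83, 40.12). Then |GZ| = |Z − G| = 67.95.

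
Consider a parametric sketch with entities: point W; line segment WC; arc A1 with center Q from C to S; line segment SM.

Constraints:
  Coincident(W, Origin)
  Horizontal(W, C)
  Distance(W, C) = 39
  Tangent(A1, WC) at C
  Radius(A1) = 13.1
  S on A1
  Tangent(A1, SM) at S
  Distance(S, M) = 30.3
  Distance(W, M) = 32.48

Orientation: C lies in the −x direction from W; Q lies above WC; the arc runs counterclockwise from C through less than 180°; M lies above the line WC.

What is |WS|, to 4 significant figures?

28.79

Checks: |QS| = 13.10 ✓; ∠(QS, SM) = 90.00° ✓; |SM| = 30.30 ✓; |WM| = 32.48 ✓.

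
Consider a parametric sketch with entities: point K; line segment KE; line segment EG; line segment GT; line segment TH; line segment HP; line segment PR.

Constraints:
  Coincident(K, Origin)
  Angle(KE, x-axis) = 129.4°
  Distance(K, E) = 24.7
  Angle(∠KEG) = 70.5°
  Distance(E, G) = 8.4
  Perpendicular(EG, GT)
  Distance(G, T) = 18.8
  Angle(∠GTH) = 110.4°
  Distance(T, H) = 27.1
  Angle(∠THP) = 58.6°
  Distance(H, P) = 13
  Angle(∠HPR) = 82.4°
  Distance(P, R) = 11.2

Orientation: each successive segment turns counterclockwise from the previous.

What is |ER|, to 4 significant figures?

19.45

K is at the origin; KE runs at 129.4° with length 24.7, so E = (-15.68, 19.09). ∠KEG = 70.5° gives EG at -121.1° from the x-axis; with |EG| = 8.4, G = (-20.02, 11.89). The perpendicularity gives GT at right angles to EG, so GT runs at -31.10°; with |GT| = 18.8, T = (-3.919, 2.183). ∠GTH = 110.4° gives TH at 38.50° from the x-axis; with |TH| = 27.1, H = (17.29, 19.05). ∠THP = 58.6° gives HP at 159.9° from the x-axis; with |HP| = 13.0, P = (5.082, 23.52). ∠HPR = 82.4° gives PR at -102.5° from the x-axis; with |PR| = 11.2, R = (2.657, 12.59). Then |ER| = |R − E| = 19.45.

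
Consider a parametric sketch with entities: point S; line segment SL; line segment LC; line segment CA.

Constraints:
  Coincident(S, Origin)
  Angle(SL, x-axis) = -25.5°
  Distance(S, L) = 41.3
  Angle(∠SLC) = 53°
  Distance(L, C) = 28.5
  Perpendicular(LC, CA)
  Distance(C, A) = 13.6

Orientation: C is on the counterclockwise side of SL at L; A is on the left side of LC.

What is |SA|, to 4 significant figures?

19.72

∠SLC = 53.0°, so LC runs at -25.5° + (180° − 53.0°) = 101.5° from the x-axis; with |LC| = 28.5, C = L + 28.5·(cos 101.5°, sin 101.5°) = (31.59, 10.15). LC ⟂ CA; with |CA| = 13.6 on the left of LC, A = C + 13.6·(-0.9799, -0.1994) = (18.27, 7.436). Then |SA| = |A − S| = 19.72.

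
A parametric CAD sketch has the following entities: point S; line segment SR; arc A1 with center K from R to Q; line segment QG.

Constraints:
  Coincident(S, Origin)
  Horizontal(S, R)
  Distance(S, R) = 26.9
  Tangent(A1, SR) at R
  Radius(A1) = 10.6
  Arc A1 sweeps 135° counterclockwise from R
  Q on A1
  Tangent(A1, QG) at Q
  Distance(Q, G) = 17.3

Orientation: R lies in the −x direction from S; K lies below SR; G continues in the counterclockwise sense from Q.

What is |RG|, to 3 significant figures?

30.7

On A1, R sits at bearing 90° from K; a 135° counterclockwise sweep puts Q at bearing 225°, so Q = K + 10.6·(cos 225°, sin 225°) = (-34.4, -18.1). The tangent condition forces KQ to be normal to QG, so QG runs along (−sin 225°, cos 225°); with |QG| = 17.3, G = (-22.2, -30.3). Then |RG| = |G − R| = 30.7.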